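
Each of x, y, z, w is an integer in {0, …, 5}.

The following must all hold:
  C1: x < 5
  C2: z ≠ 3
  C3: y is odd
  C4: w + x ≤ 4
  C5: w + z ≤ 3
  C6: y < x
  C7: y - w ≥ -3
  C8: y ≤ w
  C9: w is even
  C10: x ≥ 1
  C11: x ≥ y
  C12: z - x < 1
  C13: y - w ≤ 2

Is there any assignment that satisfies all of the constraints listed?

Setting (x, y, z, w) = (2, 1, 1, 2) satisfies everything: constraint 4: w + x = 4; constraint 5: w + z = 3, and the others follow.

Satisfiable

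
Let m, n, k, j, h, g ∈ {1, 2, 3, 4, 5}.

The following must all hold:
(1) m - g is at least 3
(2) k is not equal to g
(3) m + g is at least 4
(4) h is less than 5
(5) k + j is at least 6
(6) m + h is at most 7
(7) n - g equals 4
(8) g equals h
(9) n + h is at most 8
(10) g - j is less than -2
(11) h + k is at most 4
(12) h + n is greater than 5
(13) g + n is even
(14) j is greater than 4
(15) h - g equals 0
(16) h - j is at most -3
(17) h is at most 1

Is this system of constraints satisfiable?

Satisfiable

Take m = 4, n = 5, k = 3, j = 5, h = 1, g = 1. Then constraint 1: m - g = 3; constraint 3: m + g = 5; constraint 5: k + j = 8, and every other listed constraint is also met.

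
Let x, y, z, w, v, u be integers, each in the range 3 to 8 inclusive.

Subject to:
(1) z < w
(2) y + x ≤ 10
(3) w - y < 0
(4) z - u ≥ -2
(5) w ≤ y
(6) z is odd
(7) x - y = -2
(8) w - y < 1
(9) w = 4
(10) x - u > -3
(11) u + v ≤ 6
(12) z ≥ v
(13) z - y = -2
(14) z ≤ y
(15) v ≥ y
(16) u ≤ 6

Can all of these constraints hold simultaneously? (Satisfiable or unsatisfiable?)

Constraints 1, 3, 12, and 15 give v ≤ z, z < w, w < y, y ≤ v. Chaining: v ≤ z < w < y ≤ v, which forces v < v — impossible.

Unsatisfiable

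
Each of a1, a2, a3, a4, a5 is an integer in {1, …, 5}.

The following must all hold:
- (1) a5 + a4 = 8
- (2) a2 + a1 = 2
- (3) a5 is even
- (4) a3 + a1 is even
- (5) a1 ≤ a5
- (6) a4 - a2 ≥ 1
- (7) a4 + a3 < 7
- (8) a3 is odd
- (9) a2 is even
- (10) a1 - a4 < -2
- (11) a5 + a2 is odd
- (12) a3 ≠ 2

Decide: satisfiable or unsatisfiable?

Constraint 3 makes a5 even and constraint 9 makes a2 even, so a5 + a2 must be even. Constraint 11 says a5 + a2 is odd — contradiction.

Unsatisfiable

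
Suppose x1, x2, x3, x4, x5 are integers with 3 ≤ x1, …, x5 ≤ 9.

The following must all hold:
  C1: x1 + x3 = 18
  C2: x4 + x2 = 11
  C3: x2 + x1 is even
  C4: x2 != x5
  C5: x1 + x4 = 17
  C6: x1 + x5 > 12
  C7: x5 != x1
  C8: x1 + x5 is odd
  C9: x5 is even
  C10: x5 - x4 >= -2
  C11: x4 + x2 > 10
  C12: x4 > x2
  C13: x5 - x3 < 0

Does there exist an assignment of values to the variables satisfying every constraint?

Satisfiable

The assignment x1 = 9, x2 = 3, x3 = 9, x4 = 8, x5 = 6 works:
  constraint 1 holds since x1 + x3 = 18.
  constraint 2 holds since x4 + x2 = 11.
The rest check out directly.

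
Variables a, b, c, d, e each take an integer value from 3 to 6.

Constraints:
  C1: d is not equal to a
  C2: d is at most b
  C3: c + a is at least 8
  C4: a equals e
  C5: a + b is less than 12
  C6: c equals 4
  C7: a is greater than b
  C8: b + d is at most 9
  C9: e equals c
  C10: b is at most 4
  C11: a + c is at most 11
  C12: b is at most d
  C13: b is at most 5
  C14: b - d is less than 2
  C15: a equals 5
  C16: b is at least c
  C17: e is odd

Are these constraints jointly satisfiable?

Unsatisfiable

Constraint 15 fixes a = 5 and constraint 6 fixes c = 4. Constraints 4 and 9 give a = e = c, so a = c. But 5 ≠ 4 — contradiction.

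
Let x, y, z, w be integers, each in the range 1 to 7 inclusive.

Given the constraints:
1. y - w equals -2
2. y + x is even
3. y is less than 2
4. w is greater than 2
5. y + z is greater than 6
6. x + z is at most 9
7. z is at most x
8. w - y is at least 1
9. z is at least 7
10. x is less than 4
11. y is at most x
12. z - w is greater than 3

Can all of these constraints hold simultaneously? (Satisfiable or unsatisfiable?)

Unsatisfiable

From constraints 7 and 9: x ≥ z and z ≥ 7, so x ≥ 7. From constraint 10: x ≤ 3. But 3 < 7, so no value of x works.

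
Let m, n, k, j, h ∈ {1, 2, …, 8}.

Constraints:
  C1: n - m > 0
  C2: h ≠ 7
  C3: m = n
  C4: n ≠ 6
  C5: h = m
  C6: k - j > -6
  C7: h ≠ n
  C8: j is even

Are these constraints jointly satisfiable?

Unsatisfiable

From constraints 3 and 5, h = m = n, so h = n. But constraint 7 says h ≠ n. Contradiction.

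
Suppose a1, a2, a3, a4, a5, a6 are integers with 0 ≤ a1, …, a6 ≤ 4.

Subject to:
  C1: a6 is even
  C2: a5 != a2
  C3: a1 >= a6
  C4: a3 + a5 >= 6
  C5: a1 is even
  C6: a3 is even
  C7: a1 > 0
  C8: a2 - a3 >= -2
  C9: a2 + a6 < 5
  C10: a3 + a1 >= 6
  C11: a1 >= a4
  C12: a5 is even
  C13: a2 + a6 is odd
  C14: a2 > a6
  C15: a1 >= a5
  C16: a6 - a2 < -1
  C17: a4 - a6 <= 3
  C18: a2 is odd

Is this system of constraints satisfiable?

The assignment a1 = 4, a2 = 3, a3 = 2, a4 = 3, a5 = 4, a6 = 0 works:
  constraint 4 holds since a3 + a5 = 6.
  constraint 8 holds since a2 - a3 = 1.
The rest check out directly.

Satisfiable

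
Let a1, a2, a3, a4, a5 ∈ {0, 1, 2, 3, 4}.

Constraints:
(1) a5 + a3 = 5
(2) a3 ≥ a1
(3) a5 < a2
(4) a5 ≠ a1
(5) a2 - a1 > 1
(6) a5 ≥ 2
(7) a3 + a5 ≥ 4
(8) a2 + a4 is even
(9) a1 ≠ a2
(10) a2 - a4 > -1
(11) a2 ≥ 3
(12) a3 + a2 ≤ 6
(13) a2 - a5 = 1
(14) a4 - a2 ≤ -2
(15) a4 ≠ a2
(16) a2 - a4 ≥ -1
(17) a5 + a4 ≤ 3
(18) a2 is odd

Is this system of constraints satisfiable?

Take a1 = 1, a2 = 3, a3 = 3, a4 = 1, a5 = 2. Then constraint 1: a5 + a3 = 5; constraint 5: a2 - a1 = 2, and every other listed constraint is also met.

Satisfiable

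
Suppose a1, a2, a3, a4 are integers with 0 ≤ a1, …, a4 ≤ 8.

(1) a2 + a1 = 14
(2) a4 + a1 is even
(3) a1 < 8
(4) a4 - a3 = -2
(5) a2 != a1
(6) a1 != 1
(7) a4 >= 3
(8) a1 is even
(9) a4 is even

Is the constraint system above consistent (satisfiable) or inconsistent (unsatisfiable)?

Satisfiable

Setting (a1, a2, a3, a4) = (6, 8, 6, 4) satisfies everything: constraint 1: a2 + a1 = 14; constraint 4: a4 - a3 = -2, and the others follow.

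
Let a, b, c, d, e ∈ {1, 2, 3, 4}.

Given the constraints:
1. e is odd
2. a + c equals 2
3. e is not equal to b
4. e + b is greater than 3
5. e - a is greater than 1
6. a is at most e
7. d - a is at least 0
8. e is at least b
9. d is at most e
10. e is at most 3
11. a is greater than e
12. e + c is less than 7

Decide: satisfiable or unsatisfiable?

Unsatisfiable

Constraints 7, 9, and 11 give d ≤ e, e < a, a ≤ d. Chaining: d ≤ e < a ≤ d, which forces d < d — impossible.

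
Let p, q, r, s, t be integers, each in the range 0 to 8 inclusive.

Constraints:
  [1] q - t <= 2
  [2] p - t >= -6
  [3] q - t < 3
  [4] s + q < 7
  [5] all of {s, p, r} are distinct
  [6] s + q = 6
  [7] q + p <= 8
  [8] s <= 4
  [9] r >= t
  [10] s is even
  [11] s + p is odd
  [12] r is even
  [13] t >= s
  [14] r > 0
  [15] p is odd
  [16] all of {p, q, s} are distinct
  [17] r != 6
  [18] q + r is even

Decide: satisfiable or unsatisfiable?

The assignment p = 1, q = 6, r = 4, s = 0, t = 4 works:
  constraint 1 holds since q - t = 2.
  constraint 2 holds since p - t = -3.
The rest check out directly.

Satisfiable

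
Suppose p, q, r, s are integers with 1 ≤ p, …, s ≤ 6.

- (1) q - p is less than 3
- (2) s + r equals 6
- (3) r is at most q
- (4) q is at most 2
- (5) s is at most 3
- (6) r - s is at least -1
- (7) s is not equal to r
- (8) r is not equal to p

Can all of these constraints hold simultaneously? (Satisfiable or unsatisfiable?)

Unsatisfiable

From constraint 5: s ≤ 3. From constraints 3 and 4: r ≤ q ≤ 2. Hence s + r ≤ 5. But constraint 2 requires s + r = 6, and 6 > 5. Contradiction.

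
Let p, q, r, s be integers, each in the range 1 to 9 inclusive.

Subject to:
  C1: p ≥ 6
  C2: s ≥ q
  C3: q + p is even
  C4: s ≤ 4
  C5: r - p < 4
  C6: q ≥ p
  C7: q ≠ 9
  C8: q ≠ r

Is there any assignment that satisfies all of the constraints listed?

From constraints 1 and 6: q ≥ p and p ≥ 6, so q ≥ 6. From constraints 2 and 4: q ≤ s and s ≤ 4, so q ≤ 4. But 4 < 6, so no value of q works.

Unsatisfiable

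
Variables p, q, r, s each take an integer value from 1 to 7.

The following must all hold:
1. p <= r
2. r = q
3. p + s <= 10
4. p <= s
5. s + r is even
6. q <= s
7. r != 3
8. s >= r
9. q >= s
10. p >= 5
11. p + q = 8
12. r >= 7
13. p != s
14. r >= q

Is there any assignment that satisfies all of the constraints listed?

From constraint 10: p ≥ 5. From constraints 8 and 12: s ≥ r ≥ 7. Hence p + s ≥ 12. But constraint 3 requires p + s ≤ 10, and 10 < 12. Contradiction.

Unsatisfiable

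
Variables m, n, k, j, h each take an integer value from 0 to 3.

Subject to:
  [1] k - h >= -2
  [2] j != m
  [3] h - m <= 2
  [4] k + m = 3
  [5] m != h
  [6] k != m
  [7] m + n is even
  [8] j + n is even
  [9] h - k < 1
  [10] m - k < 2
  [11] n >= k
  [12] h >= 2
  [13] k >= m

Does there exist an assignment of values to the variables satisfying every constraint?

The assignment m = 1, n = 3, k = 2, j = 3, h = 2 works:
  constraint 1 holds since k - h = 0.
  constraint 3 holds since h - m = 1.
  constraint 4 holds since k + m = 3.
The rest check out directly.

Satisfiable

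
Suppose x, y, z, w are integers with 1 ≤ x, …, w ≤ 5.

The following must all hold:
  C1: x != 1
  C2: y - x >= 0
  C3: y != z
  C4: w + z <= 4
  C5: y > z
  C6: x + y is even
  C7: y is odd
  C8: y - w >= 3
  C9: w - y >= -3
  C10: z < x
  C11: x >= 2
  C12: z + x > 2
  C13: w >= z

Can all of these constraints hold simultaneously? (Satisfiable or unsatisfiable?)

Satisfiable

Try x = 3, y = 5, z = 1, w = 2.
Check constraint 2: y - x = 2; constraint 4: w + z = 3; constraint 8: y - w = 3. The remaining constraints are straightforward to verify.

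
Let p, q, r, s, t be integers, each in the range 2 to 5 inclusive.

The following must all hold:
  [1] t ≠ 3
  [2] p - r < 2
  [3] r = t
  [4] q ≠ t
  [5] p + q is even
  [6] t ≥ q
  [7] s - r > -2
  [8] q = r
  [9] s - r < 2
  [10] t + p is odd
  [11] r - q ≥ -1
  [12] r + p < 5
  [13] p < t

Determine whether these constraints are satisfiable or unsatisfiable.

From constraints 3 and 8, q = r = t, so q = t. But constraint 4 says q ≠ t. Contradiction.

Unsatisfiable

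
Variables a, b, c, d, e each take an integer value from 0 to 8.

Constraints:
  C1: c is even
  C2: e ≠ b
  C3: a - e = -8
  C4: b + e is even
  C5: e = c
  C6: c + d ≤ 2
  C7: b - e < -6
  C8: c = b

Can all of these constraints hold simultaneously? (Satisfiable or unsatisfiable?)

From constraints 5 and 8, e = c = b, so e = b. But constraint 2 says e ≠ b. Contradiction.

Unsatisfiable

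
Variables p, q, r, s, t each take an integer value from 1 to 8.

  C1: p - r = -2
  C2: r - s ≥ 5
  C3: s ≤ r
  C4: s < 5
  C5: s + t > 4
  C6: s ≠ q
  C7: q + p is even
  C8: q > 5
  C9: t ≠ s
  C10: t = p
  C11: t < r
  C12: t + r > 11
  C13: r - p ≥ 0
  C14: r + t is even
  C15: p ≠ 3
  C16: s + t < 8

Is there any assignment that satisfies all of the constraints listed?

Satisfiable

The assignment p = 5, q = 7, r = 7, s = 1, t = 5 works:
  constraint 1 holds since p - r = -2.
  constraint 2 holds since r - s = 6.
  constraint 5 holds since s + t = 6.
The rest check out directly.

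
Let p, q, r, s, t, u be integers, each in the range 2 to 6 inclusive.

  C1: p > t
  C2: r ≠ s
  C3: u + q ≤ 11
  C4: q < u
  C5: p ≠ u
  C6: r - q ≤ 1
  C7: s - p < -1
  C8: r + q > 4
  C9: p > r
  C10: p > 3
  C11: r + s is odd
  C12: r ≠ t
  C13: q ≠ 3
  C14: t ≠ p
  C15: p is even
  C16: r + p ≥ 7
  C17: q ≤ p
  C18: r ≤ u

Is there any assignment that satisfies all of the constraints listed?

Satisfiable

One satisfying assignment is p = 4, q = 2, r = 3, s = 2, t = 2, u = 6.
For the less obvious constraints — constraint 3: u + q = 8; constraint 6: r - q = 1 — and the others hold by inspection.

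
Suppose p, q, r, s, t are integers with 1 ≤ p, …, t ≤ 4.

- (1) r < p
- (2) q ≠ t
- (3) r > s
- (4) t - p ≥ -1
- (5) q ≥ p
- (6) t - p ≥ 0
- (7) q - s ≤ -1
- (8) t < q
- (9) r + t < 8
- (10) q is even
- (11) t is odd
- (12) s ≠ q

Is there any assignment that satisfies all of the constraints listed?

Constraints 1, 3, 6, 7, and 8 give p ≤ t, t < q, q < s, s < r, r < p. Chaining: p ≤ t < q < s < r < p, which forces p < p — impossible.

Unsatisfiable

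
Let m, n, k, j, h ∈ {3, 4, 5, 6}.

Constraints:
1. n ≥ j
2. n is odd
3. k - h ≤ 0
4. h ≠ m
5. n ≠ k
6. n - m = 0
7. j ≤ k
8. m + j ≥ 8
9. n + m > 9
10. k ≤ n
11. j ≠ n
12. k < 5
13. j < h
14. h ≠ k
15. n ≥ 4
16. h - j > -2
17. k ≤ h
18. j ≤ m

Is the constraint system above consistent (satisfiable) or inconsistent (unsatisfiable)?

The assignment m = 5, n = 5, k = 3, j = 3, h = 4 works:
  constraint 3 holds since k - h = -1.
  constraint 6 holds since n - m = 0.
  constraint 8 holds since m + j = 8.
The rest check out directly.

Satisfiable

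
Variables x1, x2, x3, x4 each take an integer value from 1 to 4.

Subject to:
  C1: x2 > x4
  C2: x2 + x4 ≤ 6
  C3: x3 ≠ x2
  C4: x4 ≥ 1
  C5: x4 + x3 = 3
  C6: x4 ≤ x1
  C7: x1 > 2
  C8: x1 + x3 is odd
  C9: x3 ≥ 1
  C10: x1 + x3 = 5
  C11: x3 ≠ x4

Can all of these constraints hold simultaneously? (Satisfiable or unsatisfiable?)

Try x1 = 4, x2 = 4, x3 = 1, x4 = 2.
Check constraint 2: x2 + x4 = 6; constraint 5: x4 + x3 = 3; constraint 10: x1 + x3 = 5. The remaining constraints are straightforward to verify.

Satisfiable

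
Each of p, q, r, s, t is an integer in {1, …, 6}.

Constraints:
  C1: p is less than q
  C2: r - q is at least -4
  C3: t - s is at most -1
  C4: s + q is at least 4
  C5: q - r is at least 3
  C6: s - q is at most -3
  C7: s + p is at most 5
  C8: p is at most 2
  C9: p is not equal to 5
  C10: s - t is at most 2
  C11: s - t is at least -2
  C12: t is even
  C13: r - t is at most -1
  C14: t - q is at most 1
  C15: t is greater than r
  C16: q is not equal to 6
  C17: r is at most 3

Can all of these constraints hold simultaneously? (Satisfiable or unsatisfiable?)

Unsatisfiable

Constraints 2, 3, 6, and 13 give t − r ≥ 1, r − q ≥ -4, q − s ≥ 3, s − t ≥ 1.
Adding all 4 inequalities: the left sides telescope to 0, and the right sides sum to 1 + (-4) + 3 + 1 = 1. So 0 ≥ 1, which is false.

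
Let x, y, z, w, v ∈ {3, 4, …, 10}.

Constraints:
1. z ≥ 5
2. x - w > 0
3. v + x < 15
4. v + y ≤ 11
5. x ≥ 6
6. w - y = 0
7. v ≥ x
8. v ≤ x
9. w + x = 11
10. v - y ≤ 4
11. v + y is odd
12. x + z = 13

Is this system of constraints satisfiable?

Satisfiable

Try x = 7, y = 4, z = 6, w = 4, v = 7.
Check constraint 2: x - w = 3; constraint 3: v + x = 14. The remaining constraints are straightforward to verify.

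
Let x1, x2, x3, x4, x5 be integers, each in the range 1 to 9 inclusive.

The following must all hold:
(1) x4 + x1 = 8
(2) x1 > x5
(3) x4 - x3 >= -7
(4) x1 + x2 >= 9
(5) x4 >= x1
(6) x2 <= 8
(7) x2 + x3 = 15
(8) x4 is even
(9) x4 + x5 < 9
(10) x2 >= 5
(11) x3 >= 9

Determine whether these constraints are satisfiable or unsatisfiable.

The assignment x1 = 4, x2 = 6, x3 = 9, x4 = 4, x5 = 2 works:
  constraint 1 holds since x4 + x1 = 8.
  constraint 3 holds since x4 - x3 = -5.
  constraint 4 holds since x1 + x2 = 10.
The rest check out directly.

Satisfiable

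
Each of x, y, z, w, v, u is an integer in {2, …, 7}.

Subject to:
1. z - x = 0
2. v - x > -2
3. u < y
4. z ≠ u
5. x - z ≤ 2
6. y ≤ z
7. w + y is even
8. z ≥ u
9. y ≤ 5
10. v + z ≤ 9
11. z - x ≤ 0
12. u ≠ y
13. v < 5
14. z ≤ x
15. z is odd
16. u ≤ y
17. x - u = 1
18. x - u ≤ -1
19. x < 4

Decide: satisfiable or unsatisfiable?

Constraints 3, 6, 14, and 18 give x < u, u < y, y ≤ z, z ≤ x. Chaining: x < u < y ≤ z ≤ x, which forces x < x — impossible.

Unsatisfiable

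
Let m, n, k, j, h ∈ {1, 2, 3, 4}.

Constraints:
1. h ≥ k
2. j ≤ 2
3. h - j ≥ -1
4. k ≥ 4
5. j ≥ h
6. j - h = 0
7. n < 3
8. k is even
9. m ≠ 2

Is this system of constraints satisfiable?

From constraints 1 and 4: h ≥ k and k ≥ 4, so h ≥ 4. From constraints 2 and 5: h ≤ j and j ≤ 2, so h ≤ 2. But 2 < 4, so no value of h works.

Unsatisfiable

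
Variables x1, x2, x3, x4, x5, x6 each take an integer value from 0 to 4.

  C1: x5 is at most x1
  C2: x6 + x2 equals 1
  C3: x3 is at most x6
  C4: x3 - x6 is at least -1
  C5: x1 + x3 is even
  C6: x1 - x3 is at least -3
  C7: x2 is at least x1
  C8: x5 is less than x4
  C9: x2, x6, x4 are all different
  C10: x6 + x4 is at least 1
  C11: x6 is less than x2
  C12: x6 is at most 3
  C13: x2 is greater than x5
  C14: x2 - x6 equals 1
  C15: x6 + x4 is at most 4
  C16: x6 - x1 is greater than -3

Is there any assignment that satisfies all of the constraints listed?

Satisfiable

Setting (x1, x2, x3, x4, x5, x6) = (0, 1, 0, 3, 0, 0) satisfies everything: constraint 2: x6 + x2 = 1; constraint 4: x3 - x6 = 0, and the others follow.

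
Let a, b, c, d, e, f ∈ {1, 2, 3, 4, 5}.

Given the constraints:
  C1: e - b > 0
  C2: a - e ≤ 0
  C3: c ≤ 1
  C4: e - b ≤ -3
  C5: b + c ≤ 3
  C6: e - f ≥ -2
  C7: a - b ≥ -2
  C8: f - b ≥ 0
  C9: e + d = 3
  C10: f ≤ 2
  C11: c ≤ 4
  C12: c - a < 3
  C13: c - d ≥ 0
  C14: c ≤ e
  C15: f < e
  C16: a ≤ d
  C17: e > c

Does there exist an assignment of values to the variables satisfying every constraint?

Unsatisfiable

Constraints 4, 6, and 8 give b − e ≥ 3, e − f ≥ -2, f − b ≥ 0.
Adding all 3 inequalities: the left sides telescope to 0, and the right sides sum to 3 + (-2) + 0 = 1. So 0 ≥ 1, which is false.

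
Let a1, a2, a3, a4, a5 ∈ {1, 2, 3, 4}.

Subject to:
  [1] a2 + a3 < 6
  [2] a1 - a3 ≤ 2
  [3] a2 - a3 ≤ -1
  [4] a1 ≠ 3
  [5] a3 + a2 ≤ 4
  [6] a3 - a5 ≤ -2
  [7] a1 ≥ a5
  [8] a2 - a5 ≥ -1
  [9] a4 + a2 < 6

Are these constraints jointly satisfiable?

Constraints 3, 6, and 8 give a2 − a5 ≥ -1, a5 − a3 ≥ 2, a3 − a2 ≥ 1.
Adding all 3 inequalities: the left sides telescope to 0, and the right sides sum to (-1) + 2 + 1 = 2. So 0 ≥ 2, which is false.

Unsatisfiable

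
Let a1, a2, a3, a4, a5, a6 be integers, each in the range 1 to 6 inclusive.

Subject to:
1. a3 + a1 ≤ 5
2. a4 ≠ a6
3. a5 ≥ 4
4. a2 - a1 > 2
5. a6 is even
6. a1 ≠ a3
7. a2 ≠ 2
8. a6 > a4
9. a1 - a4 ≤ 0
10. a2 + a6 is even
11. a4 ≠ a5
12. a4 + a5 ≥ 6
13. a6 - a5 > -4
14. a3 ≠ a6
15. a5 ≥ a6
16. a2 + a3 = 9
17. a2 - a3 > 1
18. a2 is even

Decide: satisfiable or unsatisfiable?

Try a1 = 2, a2 = 6, a3 = 3, a4 = 2, a5 = 5, a6 = 4.
Check constraint 1: a3 + a1 = 5; constraint 4: a2 - a1 = 4; constraint 9: a1 - a4 = 0. The remaining constraints are straightforward to verify.

Satisfiable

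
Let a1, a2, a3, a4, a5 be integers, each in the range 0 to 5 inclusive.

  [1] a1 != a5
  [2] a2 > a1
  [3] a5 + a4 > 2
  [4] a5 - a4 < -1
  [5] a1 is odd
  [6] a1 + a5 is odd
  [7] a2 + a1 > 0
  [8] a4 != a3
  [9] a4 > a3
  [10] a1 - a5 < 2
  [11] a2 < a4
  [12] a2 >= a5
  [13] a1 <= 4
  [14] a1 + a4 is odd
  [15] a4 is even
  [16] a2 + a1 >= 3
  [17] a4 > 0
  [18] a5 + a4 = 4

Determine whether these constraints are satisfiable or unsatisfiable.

The assignment a1 = 1, a2 = 2, a3 = 1, a4 = 4, a5 = 0 works:
  constraint 3 holds since a5 + a4 = 4.
  constraint 4 holds since a5 - a4 = -4.
The rest check out directly.

Satisfiable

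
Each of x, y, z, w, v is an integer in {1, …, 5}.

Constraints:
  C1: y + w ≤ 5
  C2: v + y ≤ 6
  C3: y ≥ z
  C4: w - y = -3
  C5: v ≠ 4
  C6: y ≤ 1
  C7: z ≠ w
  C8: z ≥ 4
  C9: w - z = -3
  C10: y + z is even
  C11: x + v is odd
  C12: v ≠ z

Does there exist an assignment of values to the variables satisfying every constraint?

From constraint 8: z ≥ 4. From constraints 3 and 6: z ≤ y and y ≤ 1, so z ≤ 1. But 1 < 4, so no value of z works.

Unsatisfiable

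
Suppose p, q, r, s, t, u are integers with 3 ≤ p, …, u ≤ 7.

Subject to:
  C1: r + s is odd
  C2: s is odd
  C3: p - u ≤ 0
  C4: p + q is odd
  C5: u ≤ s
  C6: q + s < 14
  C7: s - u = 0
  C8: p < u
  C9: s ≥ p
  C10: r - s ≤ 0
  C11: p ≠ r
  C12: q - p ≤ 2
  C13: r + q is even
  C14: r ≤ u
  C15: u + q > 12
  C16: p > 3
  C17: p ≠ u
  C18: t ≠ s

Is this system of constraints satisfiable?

Try p = 5, q = 6, r = 6, s = 7, t = 5, u = 7.
Check constraint 3: p - u = -2; constraint 6: q + s = 13; constraint 7: s - u = 0. The remaining constraints are straightforward to verify.

Satisfiable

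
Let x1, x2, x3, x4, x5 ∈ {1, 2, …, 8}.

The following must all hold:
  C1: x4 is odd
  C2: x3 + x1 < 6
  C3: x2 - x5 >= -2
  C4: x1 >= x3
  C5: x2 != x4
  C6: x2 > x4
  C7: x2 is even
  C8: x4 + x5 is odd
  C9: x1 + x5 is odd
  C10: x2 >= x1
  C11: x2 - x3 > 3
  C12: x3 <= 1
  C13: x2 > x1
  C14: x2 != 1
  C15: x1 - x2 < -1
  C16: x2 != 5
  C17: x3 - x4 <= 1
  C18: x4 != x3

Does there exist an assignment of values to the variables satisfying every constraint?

Setting (x1, x2, x3, x4, x5) = (3, 6, 1, 3, 6) satisfies everything: constraint 2: x3 + x1 = 4; constraint 3: x2 - x5 = 0, and the others follow.

Satisfiable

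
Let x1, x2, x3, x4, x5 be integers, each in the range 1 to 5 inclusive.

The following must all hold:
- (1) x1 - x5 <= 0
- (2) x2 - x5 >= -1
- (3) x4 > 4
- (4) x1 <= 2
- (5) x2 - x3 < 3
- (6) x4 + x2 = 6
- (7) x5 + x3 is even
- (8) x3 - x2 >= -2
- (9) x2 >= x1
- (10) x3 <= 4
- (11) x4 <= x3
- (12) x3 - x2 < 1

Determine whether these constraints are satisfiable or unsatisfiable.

From constraint 3: x4 ≥ 5. From constraints 10 and 11: x4 ≤ x3 and x3 ≤ 4, so x4 ≤ 4. But 4 < 5, so no value of x4 works.

Unsatisfiable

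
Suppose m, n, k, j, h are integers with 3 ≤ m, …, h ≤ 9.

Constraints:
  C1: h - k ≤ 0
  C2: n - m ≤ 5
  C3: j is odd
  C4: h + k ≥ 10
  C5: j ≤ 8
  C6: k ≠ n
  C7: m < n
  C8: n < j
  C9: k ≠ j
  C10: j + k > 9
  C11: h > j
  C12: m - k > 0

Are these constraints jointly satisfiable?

Constraints 1, 7, 8, 11, and 12 give m < n, n < j, j < h, h ≤ k, k < m. Chaining: m < n < j < h ≤ k < m, which forces m < m — impossible.

Unsatisfiable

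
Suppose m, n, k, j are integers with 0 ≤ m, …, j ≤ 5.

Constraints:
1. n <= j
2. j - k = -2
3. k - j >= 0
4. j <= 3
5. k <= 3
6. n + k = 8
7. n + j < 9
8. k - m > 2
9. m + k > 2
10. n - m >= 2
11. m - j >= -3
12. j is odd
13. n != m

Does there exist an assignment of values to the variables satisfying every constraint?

Unsatisfiable

From constraints 1 and 4: n ≤ j ≤ 3. From constraint 5: k ≤ 3. Hence n + k ≤ 6. But constraint 6 requires n + k = 8, and 8 > 6. Contradiction.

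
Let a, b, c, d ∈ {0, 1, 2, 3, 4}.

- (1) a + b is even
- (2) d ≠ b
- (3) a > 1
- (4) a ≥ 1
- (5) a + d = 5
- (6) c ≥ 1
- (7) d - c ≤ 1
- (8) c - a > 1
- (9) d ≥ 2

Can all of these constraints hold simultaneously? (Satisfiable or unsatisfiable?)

Try a = 2, b = 0, c = 4, d = 3.
Check constraint 5: a + d = 5; constraint 7: d - c = -1; constraint 8: c - a = 2. The remaining constraints are straightforward to verify.

Satisfiable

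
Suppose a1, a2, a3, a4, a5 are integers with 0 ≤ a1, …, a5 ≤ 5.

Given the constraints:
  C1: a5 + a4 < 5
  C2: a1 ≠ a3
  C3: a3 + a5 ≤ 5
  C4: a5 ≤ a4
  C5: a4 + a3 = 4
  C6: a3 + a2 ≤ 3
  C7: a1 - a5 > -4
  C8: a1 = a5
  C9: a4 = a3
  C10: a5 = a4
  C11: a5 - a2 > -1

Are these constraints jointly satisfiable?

Unsatisfiable

From constraints 8, 9, and 10, a1 = a5 = a4 = a3, so a1 = a3. But constraint 2 says a1 ≠ a3. Contradiction.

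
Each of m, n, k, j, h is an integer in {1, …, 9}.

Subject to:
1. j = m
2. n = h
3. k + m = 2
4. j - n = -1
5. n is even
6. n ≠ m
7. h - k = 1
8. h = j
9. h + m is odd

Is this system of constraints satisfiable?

From constraints 1, 2, and 8, n = h = j = m, so n = m. But constraint 6 says n ≠ m. Contradiction.

Unsatisfiable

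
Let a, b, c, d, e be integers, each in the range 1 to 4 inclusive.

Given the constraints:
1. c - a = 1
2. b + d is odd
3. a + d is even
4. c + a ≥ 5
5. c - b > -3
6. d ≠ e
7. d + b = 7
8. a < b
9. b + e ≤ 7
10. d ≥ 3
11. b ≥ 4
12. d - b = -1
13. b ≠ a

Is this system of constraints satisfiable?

Satisfiable

Try a = 3, b = 4, c = 4, d = 3, e = 2.
Check constraint 1: c - a = 1; constraint 4: c + a = 7; constraint 5: c - b = 0. The remaining constraints are straightforward to verify.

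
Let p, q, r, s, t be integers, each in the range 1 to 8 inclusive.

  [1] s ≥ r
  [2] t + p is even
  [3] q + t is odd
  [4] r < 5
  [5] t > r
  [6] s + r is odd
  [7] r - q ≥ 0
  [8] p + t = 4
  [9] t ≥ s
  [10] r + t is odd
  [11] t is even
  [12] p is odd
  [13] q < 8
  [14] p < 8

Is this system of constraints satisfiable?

Constraint 11 makes t even and constraint 12 makes p odd, so t + p must be odd. Constraint 2 says t + p is even — contradiction.

Unsatisfiable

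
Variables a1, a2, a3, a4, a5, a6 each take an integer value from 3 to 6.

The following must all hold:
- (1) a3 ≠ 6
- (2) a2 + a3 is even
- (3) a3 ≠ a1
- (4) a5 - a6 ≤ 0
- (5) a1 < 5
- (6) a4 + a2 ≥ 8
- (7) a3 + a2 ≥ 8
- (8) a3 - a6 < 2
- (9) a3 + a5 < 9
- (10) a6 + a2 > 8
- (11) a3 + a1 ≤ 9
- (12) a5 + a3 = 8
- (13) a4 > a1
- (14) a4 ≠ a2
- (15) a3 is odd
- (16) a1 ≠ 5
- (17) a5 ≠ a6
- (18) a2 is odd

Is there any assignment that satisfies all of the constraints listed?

Satisfiable

The assignment a1 = 3, a2 = 5, a3 = 5, a4 = 4, a5 = 3, a6 = 4 works:
  constraint 4 holds since a5 - a6 = -1.
  constraint 6 holds since a4 + a2 = 9.
  constraint 7 holds since a3 + a2 = 10.
The rest check out directly.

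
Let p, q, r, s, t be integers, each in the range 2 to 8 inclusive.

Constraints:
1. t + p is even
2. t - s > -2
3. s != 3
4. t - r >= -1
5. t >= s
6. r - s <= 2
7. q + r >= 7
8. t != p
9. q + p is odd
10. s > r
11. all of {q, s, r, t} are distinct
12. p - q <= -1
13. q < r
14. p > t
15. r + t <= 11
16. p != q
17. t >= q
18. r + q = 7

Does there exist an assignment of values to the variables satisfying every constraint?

Constraints 5, 10, 12, 13, and 14 give t < p, p < q, q < r, r < s, s ≤ t. Chaining: t < p < q < r < s ≤ t, which forces t < t — impossible.

Unsatisfiable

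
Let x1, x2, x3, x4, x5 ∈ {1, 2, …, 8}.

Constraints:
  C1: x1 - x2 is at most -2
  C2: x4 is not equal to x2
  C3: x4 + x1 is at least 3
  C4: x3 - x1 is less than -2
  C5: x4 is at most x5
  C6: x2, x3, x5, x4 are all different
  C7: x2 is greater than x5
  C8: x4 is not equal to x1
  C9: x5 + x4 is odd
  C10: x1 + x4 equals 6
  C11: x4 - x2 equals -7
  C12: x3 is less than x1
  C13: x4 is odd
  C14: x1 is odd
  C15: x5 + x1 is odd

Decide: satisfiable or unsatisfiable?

Take x1 = 5, x2 = 8, x3 = 2, x4 = 1, x5 = 6. Then constraint 1: x1 - x2 = -3; constraint 3: x4 + x1 = 6; constraint 4: x3 - x1 = -3, and every other listed constraint is also met.

Satisfiable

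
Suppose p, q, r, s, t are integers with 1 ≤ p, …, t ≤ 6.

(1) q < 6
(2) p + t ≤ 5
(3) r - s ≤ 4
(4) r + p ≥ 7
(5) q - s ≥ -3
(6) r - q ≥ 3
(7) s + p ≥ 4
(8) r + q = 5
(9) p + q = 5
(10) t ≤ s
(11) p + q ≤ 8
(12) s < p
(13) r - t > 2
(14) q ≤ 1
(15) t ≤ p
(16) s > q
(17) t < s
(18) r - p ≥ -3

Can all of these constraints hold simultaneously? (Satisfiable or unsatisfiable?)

Satisfiable

Take p = 4, q = 1, r = 4, s = 3, t = 1. Then constraint 2: p + t = 5; constraint 3: r - s = 1, and every other listed constraint is also met.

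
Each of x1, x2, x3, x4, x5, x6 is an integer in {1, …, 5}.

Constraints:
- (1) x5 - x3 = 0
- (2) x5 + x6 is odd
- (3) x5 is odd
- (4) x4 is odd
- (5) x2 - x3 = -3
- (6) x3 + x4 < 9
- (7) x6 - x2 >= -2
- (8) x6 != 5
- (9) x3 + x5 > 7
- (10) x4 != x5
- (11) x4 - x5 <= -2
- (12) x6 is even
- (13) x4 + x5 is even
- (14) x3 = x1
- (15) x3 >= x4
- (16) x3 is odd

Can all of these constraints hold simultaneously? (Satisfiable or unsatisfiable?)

Satisfiable

One satisfying assignment is x1 = 5, x2 = 2, x3 = 5, x4 = 3, x5 = 5, x6 = 2.
For the less obvious constraints — constraint 1: x5 - x3 = 0; constraint 5: x2 - x3 = -3; constraint 6: x3 + x4 = 8 — and the others hold by inspection.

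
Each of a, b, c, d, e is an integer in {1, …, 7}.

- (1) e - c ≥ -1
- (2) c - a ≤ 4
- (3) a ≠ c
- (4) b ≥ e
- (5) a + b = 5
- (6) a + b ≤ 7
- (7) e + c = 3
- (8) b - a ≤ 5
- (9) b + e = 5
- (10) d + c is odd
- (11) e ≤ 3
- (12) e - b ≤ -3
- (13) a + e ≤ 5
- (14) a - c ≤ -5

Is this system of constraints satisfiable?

Unsatisfiable

Constraints 1, 8, 12, and 14 give e − c ≥ -1, c − a ≥ 5, a − b ≥ -5, b − e ≥ 3.
Adding all 4 inequalities: the left sides telescope to 0, and the right sides sum to (-1) + 5 + (-5) + 3 = 2. So 0 ≥ 2, which is false.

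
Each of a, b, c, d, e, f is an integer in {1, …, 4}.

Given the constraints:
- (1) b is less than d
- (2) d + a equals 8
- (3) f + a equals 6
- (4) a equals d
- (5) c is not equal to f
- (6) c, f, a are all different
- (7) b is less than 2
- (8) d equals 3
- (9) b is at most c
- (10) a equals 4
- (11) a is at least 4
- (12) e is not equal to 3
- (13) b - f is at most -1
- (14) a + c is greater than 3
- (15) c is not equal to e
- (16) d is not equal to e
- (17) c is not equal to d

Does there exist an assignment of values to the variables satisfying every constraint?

Unsatisfiable

Constraint 10 fixes a = 4 and constraint 8 fixes d = 3, but constraint 4 requires a = d. Since 4 ≠ 3, contradiction.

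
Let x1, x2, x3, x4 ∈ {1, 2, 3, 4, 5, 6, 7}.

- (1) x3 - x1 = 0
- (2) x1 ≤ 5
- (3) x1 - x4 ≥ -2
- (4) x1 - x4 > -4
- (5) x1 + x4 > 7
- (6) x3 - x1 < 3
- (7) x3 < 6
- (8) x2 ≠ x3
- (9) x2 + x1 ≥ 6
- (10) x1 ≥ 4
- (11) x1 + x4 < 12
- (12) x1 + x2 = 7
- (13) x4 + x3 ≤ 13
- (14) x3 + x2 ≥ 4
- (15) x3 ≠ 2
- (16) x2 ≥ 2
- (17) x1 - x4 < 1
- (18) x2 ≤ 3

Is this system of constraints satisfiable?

Satisfiable

The assignment x1 = 4, x2 = 3, x3 = 4, x4 = 6 works:
  constraint 1 holds since x3 - x1 = 0.
  constraint 3 holds since x1 - x4 = -2.
The rest check out directly.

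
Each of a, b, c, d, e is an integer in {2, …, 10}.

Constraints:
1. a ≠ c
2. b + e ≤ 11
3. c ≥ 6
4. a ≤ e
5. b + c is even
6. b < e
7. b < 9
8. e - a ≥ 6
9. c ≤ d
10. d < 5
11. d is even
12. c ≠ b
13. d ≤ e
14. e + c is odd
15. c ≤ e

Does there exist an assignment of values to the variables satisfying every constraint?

Unsatisfiable

From constraints 3 and 9: d ≥ c and c ≥ 6, so d ≥ 6. From constraint 10: d ≤ 4. But 4 < 6, so no value of d works.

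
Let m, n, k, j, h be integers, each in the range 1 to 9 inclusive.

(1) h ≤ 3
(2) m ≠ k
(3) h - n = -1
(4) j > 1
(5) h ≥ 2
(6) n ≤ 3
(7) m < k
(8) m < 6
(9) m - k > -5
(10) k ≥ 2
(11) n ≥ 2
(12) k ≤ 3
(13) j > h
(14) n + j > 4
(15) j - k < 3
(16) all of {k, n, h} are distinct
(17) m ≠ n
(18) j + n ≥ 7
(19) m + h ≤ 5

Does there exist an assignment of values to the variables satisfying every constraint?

Unsatisfiable

Constraints 1, 5, 6, 10, 11, and 12 confine each of k, n, h to the 2 values {2, 3}.
Constraint 16 requires all 3 of them to be distinct, but only 2 values are available — impossible by the pigeonhole principle.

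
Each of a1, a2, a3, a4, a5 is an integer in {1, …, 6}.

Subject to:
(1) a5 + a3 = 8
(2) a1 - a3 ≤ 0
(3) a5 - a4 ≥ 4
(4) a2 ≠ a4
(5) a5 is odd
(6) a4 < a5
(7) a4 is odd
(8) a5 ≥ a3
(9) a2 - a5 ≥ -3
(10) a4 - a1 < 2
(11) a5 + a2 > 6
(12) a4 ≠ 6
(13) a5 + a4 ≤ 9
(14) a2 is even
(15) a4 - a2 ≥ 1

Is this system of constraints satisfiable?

Constraints 3, 9, and 15 give a4 − a2 ≥ 1, a2 − a5 ≥ -3, a5 − a4 ≥ 4.
Adding all 3 inequalities: the left sides telescope to 0, and the right sides sum to 1 + (-3) + 4 = 2. So 0 ≥ 2, which is false.

Unsatisfiable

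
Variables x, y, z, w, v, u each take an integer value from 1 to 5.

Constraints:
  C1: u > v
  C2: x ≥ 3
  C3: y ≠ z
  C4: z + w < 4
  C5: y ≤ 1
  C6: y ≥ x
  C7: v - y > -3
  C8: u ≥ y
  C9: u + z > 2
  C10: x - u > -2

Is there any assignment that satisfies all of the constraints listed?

Unsatisfiable

From constraints 2 and 6: y ≥ x and x ≥ 3, so y ≥ 3. From constraint 5: y ≤ 1. But 1 < 3, so no value of y works.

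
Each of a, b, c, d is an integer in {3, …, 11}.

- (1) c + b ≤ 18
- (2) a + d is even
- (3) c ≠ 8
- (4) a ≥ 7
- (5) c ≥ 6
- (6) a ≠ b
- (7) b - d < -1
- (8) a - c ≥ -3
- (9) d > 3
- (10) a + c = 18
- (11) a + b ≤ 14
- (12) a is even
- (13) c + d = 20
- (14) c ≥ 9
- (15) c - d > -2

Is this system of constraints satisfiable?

Setting (a, b, c, d) = (8, 6, 10, 10) satisfies everything: constraint 1: c + b = 16; constraint 7: b - d = -4; constraint 8: a - c = -2, and the others follow.

Satisfiable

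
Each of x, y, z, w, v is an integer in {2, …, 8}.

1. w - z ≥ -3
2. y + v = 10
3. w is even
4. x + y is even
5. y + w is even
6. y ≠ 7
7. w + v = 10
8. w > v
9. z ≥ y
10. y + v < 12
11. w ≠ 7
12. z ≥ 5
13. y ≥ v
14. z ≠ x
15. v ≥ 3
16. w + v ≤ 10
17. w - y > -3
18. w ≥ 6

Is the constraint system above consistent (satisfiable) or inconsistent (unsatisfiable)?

Setting (x, y, z, w, v) = (6, 6, 8, 6, 4) satisfies everything: constraint 1: w - z = -2; constraint 2: y + v = 10, and the others follow.

Satisfiable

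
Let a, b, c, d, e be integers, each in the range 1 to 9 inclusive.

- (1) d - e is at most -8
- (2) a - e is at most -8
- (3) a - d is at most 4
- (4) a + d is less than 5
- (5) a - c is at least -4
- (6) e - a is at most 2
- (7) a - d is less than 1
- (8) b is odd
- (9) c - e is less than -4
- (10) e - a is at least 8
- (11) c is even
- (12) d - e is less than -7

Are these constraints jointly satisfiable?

Constraints 1, 3, and 6 give d − a ≥ -4, a − e ≥ -2, e − d ≥ 8.
Adding all 3 inequalities: the left sides telescope to 0, and the right sides sum to (-4) + (-2) + 8 = 2. So 0 ≥ 2, which is false.

Unsatisfiable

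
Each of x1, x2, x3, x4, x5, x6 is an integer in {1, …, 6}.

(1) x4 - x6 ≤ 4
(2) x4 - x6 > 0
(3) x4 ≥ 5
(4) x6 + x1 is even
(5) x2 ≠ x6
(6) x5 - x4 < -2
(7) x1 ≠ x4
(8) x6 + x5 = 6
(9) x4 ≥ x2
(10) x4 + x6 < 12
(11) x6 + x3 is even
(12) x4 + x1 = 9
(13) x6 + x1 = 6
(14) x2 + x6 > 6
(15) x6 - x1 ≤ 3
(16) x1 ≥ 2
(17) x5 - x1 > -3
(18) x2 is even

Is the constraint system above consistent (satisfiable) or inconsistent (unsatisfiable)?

Satisfiable

One satisfying assignment is x1 = 3, x2 = 4, x3 = 3, x4 = 6, x5 = 3, x6 = 3.
For the less obvious constraints — constraint 1: x4 - x6 = 3; constraint 2: x4 - x6 = 3; constraint 6: x5 - x4 = -3 — and the others hold by inspection.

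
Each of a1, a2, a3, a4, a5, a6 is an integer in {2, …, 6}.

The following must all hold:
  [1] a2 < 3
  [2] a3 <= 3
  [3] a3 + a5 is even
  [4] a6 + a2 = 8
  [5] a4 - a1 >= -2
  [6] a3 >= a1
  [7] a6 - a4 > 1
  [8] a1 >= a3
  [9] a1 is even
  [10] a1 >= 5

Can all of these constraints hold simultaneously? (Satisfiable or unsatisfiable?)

Unsatisfiable

From constraint 10: a1 ≥ 5. From constraints 2 and 6: a1 ≤ a3 and a3 ≤ 3, so a1 ≤ 3. But 3 < 5, so no value of a1 works.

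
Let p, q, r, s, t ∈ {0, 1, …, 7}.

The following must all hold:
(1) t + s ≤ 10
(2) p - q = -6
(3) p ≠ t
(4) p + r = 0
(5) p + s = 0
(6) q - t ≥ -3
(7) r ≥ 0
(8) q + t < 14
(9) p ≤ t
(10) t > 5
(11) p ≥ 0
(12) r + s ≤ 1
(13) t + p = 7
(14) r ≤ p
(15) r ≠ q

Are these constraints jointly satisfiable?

Setting (p, q, r, s, t) = (0, 6, 0, 0, 7) satisfies everything: constraint 1: t + s = 7; constraint 2: p - q = -6; constraint 4: p + r = 0, and the others follow.

Satisfiable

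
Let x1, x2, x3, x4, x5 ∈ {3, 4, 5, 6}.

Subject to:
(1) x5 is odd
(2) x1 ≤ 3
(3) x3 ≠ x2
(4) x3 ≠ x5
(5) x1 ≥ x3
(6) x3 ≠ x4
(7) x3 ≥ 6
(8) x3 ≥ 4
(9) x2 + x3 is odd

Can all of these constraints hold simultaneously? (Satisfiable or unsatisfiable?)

Unsatisfiable

From constraint 7: x3 ≥ 6. From constraints 2 and 5: x3 ≤ x1 and x1 ≤ 3, so x3 ≤ 3. But 3 < 6, so no value of x3 works.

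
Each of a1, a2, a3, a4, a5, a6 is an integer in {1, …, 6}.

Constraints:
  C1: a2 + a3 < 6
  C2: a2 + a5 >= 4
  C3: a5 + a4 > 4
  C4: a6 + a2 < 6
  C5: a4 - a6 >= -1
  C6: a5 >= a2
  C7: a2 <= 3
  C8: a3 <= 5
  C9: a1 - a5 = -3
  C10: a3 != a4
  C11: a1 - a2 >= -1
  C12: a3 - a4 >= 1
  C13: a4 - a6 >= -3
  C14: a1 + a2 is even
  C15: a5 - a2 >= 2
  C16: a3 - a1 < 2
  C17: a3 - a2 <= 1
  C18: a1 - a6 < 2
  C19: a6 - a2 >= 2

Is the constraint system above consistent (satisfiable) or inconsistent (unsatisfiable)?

Unsatisfiable

Constraints 5, 12, 17, and 19 give a3 − a4 ≥ 1, a4 − a6 ≥ -1, a6 − a2 ≥ 2, a2 − a3 ≥ -1.
Adding all 4 inequalities: the left sides telescope to 0, and the right sides sum to 1 + (-1) + 2 + (-1) = 1. So 0 ≥ 1, which is false.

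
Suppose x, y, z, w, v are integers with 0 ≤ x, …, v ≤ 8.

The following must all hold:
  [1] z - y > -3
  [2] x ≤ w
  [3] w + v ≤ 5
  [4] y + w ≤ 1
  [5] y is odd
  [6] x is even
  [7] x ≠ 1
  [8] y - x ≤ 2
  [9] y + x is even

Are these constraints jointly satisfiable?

Unsatisfiable

Constraint 5 makes y odd and constraint 6 makes x even, so y + x must be odd. Constraint 9 says y + x is even — contradiction.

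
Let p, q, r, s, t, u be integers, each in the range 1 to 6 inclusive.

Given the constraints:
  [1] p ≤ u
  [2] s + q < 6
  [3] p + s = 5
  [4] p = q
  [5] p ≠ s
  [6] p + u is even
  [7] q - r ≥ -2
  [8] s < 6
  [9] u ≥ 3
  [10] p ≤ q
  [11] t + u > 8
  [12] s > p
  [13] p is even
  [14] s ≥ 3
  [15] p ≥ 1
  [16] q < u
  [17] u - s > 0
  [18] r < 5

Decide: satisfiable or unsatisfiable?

Try p = 2, q = 2, r = 1, s = 3, t = 3, u = 6.
Check constraint 2: s + q = 5; constraint 3: p + s = 5; constraint 7: q - r = 1. The remaining constraints are straightforward to verify.

Satisfiable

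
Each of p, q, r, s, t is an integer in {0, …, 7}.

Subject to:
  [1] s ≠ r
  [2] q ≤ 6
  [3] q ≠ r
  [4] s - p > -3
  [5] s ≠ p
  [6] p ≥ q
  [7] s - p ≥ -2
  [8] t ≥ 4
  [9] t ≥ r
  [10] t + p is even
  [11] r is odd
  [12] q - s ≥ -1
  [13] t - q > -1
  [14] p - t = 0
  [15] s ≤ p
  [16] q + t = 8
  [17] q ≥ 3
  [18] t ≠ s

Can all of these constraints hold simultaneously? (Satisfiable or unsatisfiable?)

Try p = 5, q = 3, r = 1, s = 3, t = 5.
Check constraint 4: s - p = -2; constraint 7: s - p = -2; constraint 12: q - s = 0. The remaining constraints are straightforward to verify.

Satisfiable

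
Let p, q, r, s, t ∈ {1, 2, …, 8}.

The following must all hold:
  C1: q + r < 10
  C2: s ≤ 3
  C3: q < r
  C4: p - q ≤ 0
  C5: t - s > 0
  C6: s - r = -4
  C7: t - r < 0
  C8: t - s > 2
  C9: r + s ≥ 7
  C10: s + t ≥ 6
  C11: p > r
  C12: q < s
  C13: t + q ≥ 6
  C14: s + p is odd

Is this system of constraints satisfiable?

Constraints 4, 5, 7, 11, and 12 give p ≤ q, q < s, s < t, t < r, r < p. Chaining: p ≤ q < s < t < r < p, which forces p < p — impossible.

Unsatisfiable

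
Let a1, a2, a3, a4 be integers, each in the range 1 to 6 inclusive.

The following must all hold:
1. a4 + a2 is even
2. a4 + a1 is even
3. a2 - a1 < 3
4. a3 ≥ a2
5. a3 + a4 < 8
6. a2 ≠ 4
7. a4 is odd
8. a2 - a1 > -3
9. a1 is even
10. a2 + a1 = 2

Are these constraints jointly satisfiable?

Unsatisfiable

Constraint 7 makes a4 odd and constraint 9 makes a1 even, so a4 + a1 must be odd. Constraint 2 says a4 + a1 is even — contradiction.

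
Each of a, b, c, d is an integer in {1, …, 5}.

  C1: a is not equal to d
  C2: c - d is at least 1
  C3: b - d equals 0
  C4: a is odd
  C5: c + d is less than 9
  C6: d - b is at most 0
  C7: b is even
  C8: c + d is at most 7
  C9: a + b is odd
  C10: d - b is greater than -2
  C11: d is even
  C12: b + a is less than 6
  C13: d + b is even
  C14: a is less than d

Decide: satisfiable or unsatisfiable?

Satisfiable

Take a = 1, b = 2, c = 4, d = 2. Then constraint 2: c - d = 2; constraint 3: b - d = 0; constraint 5: c + d = 6, and every other listed constraint is also met.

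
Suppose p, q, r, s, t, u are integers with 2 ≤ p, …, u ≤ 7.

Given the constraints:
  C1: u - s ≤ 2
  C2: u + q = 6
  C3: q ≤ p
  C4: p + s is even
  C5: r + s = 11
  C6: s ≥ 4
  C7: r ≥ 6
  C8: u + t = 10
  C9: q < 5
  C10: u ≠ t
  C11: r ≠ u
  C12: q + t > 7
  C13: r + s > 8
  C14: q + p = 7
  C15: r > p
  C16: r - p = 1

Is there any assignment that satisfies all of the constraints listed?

Setting (p, q, r, s, t, u) = (5, 2, 6, 5, 6, 4) satisfies everything: constraint 1: u - s = -1; constraint 2: u + q = 6; constraint 5: r + s = 11, and the others follow.

Satisfiable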